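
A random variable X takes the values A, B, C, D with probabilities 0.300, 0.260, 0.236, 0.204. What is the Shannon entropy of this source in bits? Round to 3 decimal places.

H = −Σ pᵢ log₂ pᵢ.
−0.300·log₂(0.300) = 0.5211
−0.260·log₂(0.260) = 0.5053
−0.236·log₂(0.236) = 0.4916
−0.204·log₂(0.204) = 0.4678
Sum ≈ 1.9858 → 1.986 bits.

1.986 bits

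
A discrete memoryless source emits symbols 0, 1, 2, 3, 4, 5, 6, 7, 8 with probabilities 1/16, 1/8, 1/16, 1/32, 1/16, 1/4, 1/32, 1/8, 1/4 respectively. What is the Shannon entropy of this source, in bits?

2.8125 bits

Each probability is a power of 1/2, so log₂(1/p) is an integer.
H = Σ p·log₂(1/p) = 1/16·4 + 1/8·3 + 1/16·4 + 1/32·5 + 1/16·4 + 1/4·2 + 1/32·5 + 1/8·3 + 1/4·2 = 2.8125 bits.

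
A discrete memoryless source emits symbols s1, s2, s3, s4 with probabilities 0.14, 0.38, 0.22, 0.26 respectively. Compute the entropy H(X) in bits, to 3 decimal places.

H = −Σ pᵢ log₂ pᵢ.
−0.14·log₂(0.14) = 0.3971
−0.38·log₂(0.38) = 0.5305
−0.22·log₂(0.22) = 0.4806
−0.26·log₂(0.26) = 0.5053
Sum ≈ 1.9134 → 1.913 bits.

1.913 bits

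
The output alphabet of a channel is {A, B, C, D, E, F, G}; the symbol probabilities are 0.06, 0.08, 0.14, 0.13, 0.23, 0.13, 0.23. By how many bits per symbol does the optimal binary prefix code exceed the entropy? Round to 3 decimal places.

Entropy H = −Σ p log₂ p ≈ 2.6728 bits.
Huffman merges: 3/50+2/25→7/50; 13/100+13/100→13/50; 7/50+7/50→7/25; 23/100+23/100→23/50; 13/50+7/25→27/50; 23/50+27/50→1. L = 67/25 ≈ 2.6800.
L − H = 2.6800 − 2.6728 = 0.007 bits.

0.007 bits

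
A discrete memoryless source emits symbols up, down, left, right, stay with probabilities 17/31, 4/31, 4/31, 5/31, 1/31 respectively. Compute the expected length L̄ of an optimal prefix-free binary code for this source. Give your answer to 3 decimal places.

1.903 bits/symbol

Repeatedly combine the two least-probable nodes; the expected code length is the sum of the merged weights.
merge 1/31 + 4/31 → 5/31
merge 4/31 + 5/31 → 9/31
merge 5/31 + 9/31 → 14/31
merge 14/31 + 17/31 → 1
L = 5/31 + 9/31 + 14/31 + 1 = 59/31 ≈ 1.903 bits/symbol.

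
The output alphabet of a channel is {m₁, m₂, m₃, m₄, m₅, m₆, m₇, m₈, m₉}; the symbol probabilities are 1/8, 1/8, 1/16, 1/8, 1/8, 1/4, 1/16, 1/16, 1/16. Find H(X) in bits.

3 bits

Each probability is a power of 1/2, so log₂(1/p) is an integer.
H = Σ p·log₂(1/p) = 1/8·3 + 1/8·3 + 1/16·4 + 1/8·3 + 1/8·3 + 1/4·2 + 1/16·4 + 1/16·4 + 1/16·4 = 3 bits.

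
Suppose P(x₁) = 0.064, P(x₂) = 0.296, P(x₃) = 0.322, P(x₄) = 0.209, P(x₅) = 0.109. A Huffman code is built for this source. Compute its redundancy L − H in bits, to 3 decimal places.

0.052 bits

Entropy H = −Σ p log₂ p ≈ 2.1207 bits.
Huffman merges: 8/125+109/1000→173/1000; 173/1000+209/1000→191/500; 37/125+161/500→309/500; 191/500+309/500→1. L = 2173/1000 ≈ 2.1730.
L − H = 2.1730 − 2.1207 = 0.052 bits.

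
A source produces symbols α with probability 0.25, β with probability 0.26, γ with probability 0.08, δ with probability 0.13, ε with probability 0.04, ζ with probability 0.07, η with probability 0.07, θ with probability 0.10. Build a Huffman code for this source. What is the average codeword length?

2.75 bits/symbol

Repeatedly combine the two least-probable nodes; the expected code length is the sum of the merged weights.
merge 1/25 + 7/100 → 11/100
merge 7/100 + 2/25 → 3/20
merge 1/10 + 11/100 → 21/100
merge 13/100 + 3/20 → 7/25
merge 21/100 + 1/4 → 23/50
merge 13/50 + 7/25 → 27/50
merge 23/50 + 27/50 → 1
L = 11/100 + 3/20 + 21/100 + 7/25 + 23/50 + 27/50 + 1 = 11/4 = 2.75 bits/symbol.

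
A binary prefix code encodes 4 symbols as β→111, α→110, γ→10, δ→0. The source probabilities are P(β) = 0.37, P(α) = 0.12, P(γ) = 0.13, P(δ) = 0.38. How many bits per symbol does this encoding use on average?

2.11 bits/symbol

L̄ = Σ pᵢ·ℓᵢ = 0.37·3 + 0.12·3 + 0.13·2 + 0.38·1 = 2.11 bits/symbol.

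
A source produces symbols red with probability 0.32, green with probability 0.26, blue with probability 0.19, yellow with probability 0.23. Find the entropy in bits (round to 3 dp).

1.974 bits

H = −Σ pᵢ log₂ pᵢ.
−0.32·log₂(0.32) = 0.5260
−0.26·log₂(0.26) = 0.5053
−0.19·log₂(0.19) = 0.4552
−0.23·log₂(0.23) = 0.4877
Sum ≈ 1.9742 → 1.974 bits.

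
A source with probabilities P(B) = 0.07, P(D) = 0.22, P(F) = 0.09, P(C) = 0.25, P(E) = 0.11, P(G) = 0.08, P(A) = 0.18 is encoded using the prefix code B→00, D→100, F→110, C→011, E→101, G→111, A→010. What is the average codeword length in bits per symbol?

2.93 bits/symbol

L̄ = Σ pᵢ·ℓᵢ = 0.07·2 + 0.22·3 + 0.09·3 + 0.25·3 + 0.11·3 + 0.08·3 + 0.18·3 = 2.93 bits/symbol.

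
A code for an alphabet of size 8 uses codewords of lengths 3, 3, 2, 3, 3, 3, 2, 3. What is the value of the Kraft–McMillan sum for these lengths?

1.25

With common denominator 2^3 = 8: Σ 2^(−ℓᵢ) = 1/8 + 1/8 + 2/8 + 1/8 + 1/8 + 1/8 + 2/8 + 1/8 = 10/8 = 1.25.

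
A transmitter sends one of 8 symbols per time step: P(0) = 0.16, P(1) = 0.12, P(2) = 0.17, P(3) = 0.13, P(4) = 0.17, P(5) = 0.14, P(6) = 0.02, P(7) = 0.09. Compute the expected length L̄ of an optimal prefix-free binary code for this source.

Repeatedly combine the two least-probable nodes; the expected code length is the sum of the merged weights.
merge 1/50 + 9/100 → 11/100
merge 11/100 + 3/25 → 23/100
merge 13/100 + 7/50 → 27/100
merge 4/25 + 17/100 → 33/100
merge 17/100 + 23/100 → 2/5
merge 27/100 + 33/100 → 3/5
merge 2/5 + 3/5 → 1
L = 11/100 + 23/100 + 27/100 + 33/100 + 2/5 + 3/5 + 1 = 147/50 = 2.94 bits/symbol.

2.94 bits/symbol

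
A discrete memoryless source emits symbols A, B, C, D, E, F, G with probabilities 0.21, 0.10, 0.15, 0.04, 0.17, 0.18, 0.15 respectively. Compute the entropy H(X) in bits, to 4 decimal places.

2.6918 bits

H = −Σ pᵢ log₂ pᵢ.
−0.21·log₂(0.21) = 0.4728
−0.10·log₂(0.10) = 0.3322
−0.15·log₂(0.15) = 0.4105
−0.04·log₂(0.04) = 0.1858
−0.17·log₂(0.17) = 0.4346
−0.18·log₂(0.18) = 0.4453
−0.15·log₂(0.15) = 0.4105
Sum ≈ 2.6918 → 2.6918 bits.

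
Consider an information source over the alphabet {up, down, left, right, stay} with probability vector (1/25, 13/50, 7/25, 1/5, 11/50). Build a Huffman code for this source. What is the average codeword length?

2.24 bits/symbol

Repeatedly combine the two least-probable nodes; the expected code length is the sum of the merged weights.
merge 1/25 + 1/5 → 6/25
merge 11/50 + 6/25 → 23/50
merge 13/50 + 7/25 → 27/50
merge 23/50 + 27/50 → 1
L = 6/25 + 23/50 + 27/50 + 1 = 56/25 = 2.24 bits/symbol.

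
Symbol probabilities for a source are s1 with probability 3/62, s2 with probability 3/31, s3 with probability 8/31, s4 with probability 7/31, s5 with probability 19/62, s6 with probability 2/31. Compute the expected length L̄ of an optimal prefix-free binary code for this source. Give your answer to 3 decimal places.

Repeatedly combine the two least-probable nodes; the expected code length is the sum of the merged weights.
merge 3/62 + 2/31 → 7/62
merge 3/31 + 7/62 → 13/62
merge 13/62 + 7/31 → 27/62
merge 8/31 + 19/62 → 35/62
merge 27/62 + 35/62 → 1
L = 7/62 + 13/62 + 27/62 + 35/62 + 1 = 72/31 ≈ 2.323 bits/symbol.

2.323 bits/symbol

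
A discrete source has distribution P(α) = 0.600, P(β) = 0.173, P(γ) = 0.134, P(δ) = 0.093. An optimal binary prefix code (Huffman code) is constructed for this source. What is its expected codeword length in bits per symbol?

Repeatedly combine the two least-probable nodes; the expected code length is the sum of the merged weights.
merge 93/1000 + 67/500 → 227/1000
merge 173/1000 + 227/1000 → 2/5
merge 2/5 + 3/5 → 1
L = 227/1000 + 2/5 + 1 = 1627/1000 = 1.627 bits/symbol.

1.627 bits/symbol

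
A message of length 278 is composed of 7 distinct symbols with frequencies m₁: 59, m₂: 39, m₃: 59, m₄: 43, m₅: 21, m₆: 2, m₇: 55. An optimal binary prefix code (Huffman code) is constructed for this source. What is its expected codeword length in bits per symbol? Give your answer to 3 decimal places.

2.658 bits/symbol

Probabilities are the counts divided by 278.
Repeatedly combine the two least-probable nodes; the expected code length is the sum of the merged weights.
merge 1/139 + 21/278 → 23/278
merge 23/278 + 39/278 → 31/139
merge 43/278 + 55/278 → 49/139
merge 59/278 + 59/278 → 59/139
merge 31/139 + 49/139 → 80/139
merge 59/139 + 80/139 → 1
L = 23/278 + 31/139 + 49/139 + 59/139 + 80/139 + 1 = 739/278 ≈ 2.658 bits/symbol.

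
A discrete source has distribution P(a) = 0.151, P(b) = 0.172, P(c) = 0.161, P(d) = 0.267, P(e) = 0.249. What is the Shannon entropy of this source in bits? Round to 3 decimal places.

2.281 bits

H = −Σ pᵢ log₂ pᵢ.
−0.151·log₂(0.151) = 0.4118
−0.172·log₂(0.172) = 0.4368
−0.161·log₂(0.161) = 0.4242
−0.267·log₂(0.267) = 0.5087
−0.249·log₂(0.249) = 0.4994
Sum ≈ 2.2809 → 2.281 bits.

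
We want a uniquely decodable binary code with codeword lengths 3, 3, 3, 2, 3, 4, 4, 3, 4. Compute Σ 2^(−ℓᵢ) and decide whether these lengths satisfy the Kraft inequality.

1.0625; no

With common denominator 2^4 = 16: Σ 2^(−ℓᵢ) = 2/16 + 2/16 + 2/16 + 4/16 + 2/16 + 1/16 + 1/16 + 2/16 + 1/16 = 17/16 = 1.0625.
Kraft's inequality requires Σ ≤ 1; here Σ = 1.0625 > 1, so no such prefix code exists.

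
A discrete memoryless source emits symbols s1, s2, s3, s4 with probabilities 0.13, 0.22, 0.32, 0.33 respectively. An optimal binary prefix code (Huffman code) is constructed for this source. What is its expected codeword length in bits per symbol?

Repeatedly combine the two least-probable nodes; the expected code length is the sum of the merged weights.
merge 13/100 + 11/50 → 7/20
merge 8/25 + 33/100 → 13/20
merge 7/20 + 13/20 → 1
L = 7/20 + 13/20 + 1 = 2 bits/symbol.

2 bits/symbol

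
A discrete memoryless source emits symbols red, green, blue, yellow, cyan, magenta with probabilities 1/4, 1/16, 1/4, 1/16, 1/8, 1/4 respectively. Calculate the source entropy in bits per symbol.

Each probability is a power of 1/2, so log₂(1/p) is an integer.
H = Σ p·log₂(1/p) = 1/4·2 + 1/16·4 + 1/4·2 + 1/16·4 + 1/8·3 + 1/4·2 = 2.375 bits.

2.375 bits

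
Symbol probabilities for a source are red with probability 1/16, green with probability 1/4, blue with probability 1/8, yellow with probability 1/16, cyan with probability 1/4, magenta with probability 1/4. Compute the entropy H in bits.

2.375 bits

Each probability is a power of 1/2, so log₂(1/p) is an integer.
H = Σ p·log₂(1/p) = 1/16·4 + 1/4·2 + 1/8·3 + 1/16·4 + 1/4·2 + 1/4·2 = 2.375 bits.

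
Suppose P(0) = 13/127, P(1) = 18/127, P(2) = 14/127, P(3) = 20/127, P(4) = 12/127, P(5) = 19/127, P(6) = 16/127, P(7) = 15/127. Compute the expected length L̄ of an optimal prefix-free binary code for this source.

3 bits/symbol

Repeatedly combine the two least-probable nodes; the expected code length is the sum of the merged weights.
merge 12/127 + 13/127 → 25/127
merge 14/127 + 15/127 → 29/127
merge 16/127 + 18/127 → 34/127
merge 19/127 + 20/127 → 39/127
merge 25/127 + 29/127 → 54/127
merge 34/127 + 39/127 → 73/127
merge 54/127 + 73/127 → 1
L = 25/127 + 29/127 + 34/127 + 39/127 + 54/127 + 73/127 + 1 = 3 bits/symbol.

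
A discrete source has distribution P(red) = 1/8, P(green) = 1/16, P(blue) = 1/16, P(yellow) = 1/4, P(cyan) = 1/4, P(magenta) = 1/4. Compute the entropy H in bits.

Each probability is a power of 1/2, so log₂(1/p) is an integer.
H = Σ p·log₂(1/p) = 1/8·3 + 1/16·4 + 1/16·4 + 1/4·2 + 1/4·2 + 1/4·2 = 2.375 bits.

2.375 bits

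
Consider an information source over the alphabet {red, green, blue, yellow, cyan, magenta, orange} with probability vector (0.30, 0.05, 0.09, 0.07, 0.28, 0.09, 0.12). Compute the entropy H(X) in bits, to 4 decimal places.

2.5123 bits

H = −Σ pᵢ log₂ pᵢ.
−0.30·log₂(0.30) = 0.5211
−0.05·log₂(0.05) = 0.2161
−0.09·log₂(0.09) = 0.3127
−0.07·log₂(0.07) = 0.2686
−0.28·log₂(0.28) = 0.5142
−0.09·log₂(0.09) = 0.3127
−0.12·log₂(0.12) = 0.3671
Sum ≈ 2.5123 → 2.5123 bits.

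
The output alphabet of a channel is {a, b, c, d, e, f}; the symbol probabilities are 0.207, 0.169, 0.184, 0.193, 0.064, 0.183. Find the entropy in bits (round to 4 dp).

2.5134 bits

H = −Σ pᵢ log₂ pᵢ.
−0.207·log₂(0.207) = 0.4704
−0.169·log₂(0.169) = 0.4335
−0.184·log₂(0.184) = 0.4494
−0.193·log₂(0.193) = 0.4581
−0.064·log₂(0.064) = 0.2538
−0.183·log₂(0.183) = 0.4484
Sum ≈ 2.5134 → 2.5134 bits.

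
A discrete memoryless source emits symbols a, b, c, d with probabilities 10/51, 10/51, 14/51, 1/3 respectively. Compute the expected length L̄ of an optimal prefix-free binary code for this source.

Repeatedly combine the two least-probable nodes; the expected code length is the sum of the merged weights.
merge 10/51 + 10/51 → 20/51
merge 14/51 + 1/3 → 31/51
merge 20/51 + 31/51 → 1
L = 20/51 + 31/51 + 1 = 2 bits/symbol.

2 bits/symbol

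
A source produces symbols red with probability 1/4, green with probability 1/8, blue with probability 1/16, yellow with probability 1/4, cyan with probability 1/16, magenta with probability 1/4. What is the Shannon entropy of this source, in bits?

2.375 bits

Each probability is a power of 1/2, so log₂(1/p) is an integer.
H = Σ p·log₂(1/p) = 1/4·2 + 1/8·3 + 1/16·4 + 1/4·2 + 1/16·4 + 1/4·2 = 2.375 bits.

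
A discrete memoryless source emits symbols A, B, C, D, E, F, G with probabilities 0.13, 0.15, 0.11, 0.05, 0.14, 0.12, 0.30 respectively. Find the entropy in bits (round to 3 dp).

2.645 bits

H = −Σ pᵢ log₂ pᵢ.
−0.13·log₂(0.13) = 0.3826
−0.15·log₂(0.15) = 0.4105
−0.11·log₂(0.11) = 0.3503
−0.05·log₂(0.05) = 0.2161
−0.14·log₂(0.14) = 0.3971
−0.12·log₂(0.12) = 0.3671
−0.30·log₂(0.30) = 0.5211
Sum ≈ 2.6448 → 2.645 bits.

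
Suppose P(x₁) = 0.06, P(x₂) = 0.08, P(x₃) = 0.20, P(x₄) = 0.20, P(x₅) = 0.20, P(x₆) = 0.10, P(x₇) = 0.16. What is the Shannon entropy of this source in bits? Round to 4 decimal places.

H = −Σ pᵢ log₂ pᵢ.
−0.06·log₂(0.06) = 0.2435
−0.08·log₂(0.08) = 0.2915
−0.20·log₂(0.20) = 0.4644
−0.20·log₂(0.20) = 0.4644
−0.20·log₂(0.20) = 0.4644
−0.10·log₂(0.10) = 0.3322
−0.16·log₂(0.16) = 0.4230
Sum ≈ 2.6834 → 2.6834 bits.

2.6834 bits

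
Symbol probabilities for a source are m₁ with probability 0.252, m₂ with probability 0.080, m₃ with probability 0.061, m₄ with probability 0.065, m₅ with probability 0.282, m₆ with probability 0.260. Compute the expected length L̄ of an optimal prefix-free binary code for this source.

Repeatedly combine the two least-probable nodes; the expected code length is the sum of the merged weights.
merge 61/1000 + 13/200 → 63/500
merge 2/25 + 63/500 → 103/500
merge 103/500 + 63/250 → 229/500
merge 13/50 + 141/500 → 271/500
merge 229/500 + 271/500 → 1
L = 63/500 + 103/500 + 229/500 + 271/500 + 1 = 583/250 = 2.332 bits/symbol.

2.332 bits/symbol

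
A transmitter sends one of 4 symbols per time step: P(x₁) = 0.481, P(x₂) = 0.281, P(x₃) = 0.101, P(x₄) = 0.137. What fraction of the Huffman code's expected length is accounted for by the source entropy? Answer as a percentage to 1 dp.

99.6%

Entropy H = −Σ p log₂ p ≈ 1.7494 bits.
Huffman merges: 101/1000+137/1000→119/500; 119/500+281/1000→519/1000; 481/1000+519/1000→1. L = 1757/1000 ≈ 1.7570.
Efficiency = H/L = 1.7494/1.7570 = 99.6%.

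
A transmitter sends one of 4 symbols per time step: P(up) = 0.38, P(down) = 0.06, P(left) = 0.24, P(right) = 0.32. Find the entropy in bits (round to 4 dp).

1.7942 bits

H = −Σ pᵢ log₂ pᵢ.
−0.38·log₂(0.38) = 0.5305
−0.06·log₂(0.06) = 0.2435
−0.24·log₂(0.24) = 0.4941
−0.32·log₂(0.32) = 0.5260
Sum ≈ 1.7942 → 1.7942 bits.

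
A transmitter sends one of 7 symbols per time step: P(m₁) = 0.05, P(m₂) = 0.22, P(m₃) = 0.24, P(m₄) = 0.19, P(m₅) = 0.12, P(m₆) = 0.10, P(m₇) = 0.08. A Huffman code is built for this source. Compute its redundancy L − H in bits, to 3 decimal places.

0.033 bits

Entropy H = −Σ p log₂ p ≈ 2.6368 bits.
Huffman merges: 1/20+2/25→13/100; 1/10+3/25→11/50; 13/100+19/100→8/25; 11/50+11/50→11/25; 6/25+8/25→14/25; 11/25+14/25→1. L = 267/100 ≈ 2.6700.
L − H = 2.6700 − 2.6368 = 0.033 bits.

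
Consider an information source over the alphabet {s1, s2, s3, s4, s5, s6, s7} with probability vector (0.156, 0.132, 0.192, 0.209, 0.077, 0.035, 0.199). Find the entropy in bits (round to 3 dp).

H = −Σ pᵢ log₂ pᵢ.
−0.156·log₂(0.156) = 0.4181
−0.132·log₂(0.132) = 0.3856
−0.192·log₂(0.192) = 0.4571
−0.209·log₂(0.209) = 0.4720
−0.077·log₂(0.077) = 0.2848
−0.035·log₂(0.035) = 0.1693
−0.199·log₂(0.199) = 0.4635
Sum ≈ 2.6505 → 2.650 bits.

2.650 bits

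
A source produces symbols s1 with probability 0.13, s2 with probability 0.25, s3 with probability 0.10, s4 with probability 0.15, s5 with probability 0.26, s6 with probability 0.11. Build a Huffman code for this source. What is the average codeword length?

Repeatedly combine the two least-probable nodes; the expected code length is the sum of the merged weights.
merge 1/10 + 11/100 → 21/100
merge 13/100 + 3/20 → 7/25
merge 21/100 + 1/4 → 23/50
merge 13/50 + 7/25 → 27/50
merge 23/50 + 27/50 → 1
L = 21/100 + 7/25 + 23/50 + 27/50 + 1 = 249/100 = 2.49 bits/symbol.

2.49 bits/symbol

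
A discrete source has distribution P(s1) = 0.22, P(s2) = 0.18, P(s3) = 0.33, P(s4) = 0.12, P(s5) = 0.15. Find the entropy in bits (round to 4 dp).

2.2313 bits

H = −Σ pᵢ log₂ pᵢ.
−0.22·log₂(0.22) = 0.4806
−0.18·log₂(0.18) = 0.4453
−0.33·log₂(0.33) = 0.5278
−0.12·log₂(0.12) = 0.3671
−0.15·log₂(0.15) = 0.4105
Sum ≈ 2.2313 → 2.2313 bits.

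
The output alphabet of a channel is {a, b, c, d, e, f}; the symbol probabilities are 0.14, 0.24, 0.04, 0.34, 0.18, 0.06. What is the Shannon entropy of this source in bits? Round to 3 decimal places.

2.295 bits

H = −Σ pᵢ log₂ pᵢ.
−0.14·log₂(0.14) = 0.3971
−0.24·log₂(0.24) = 0.4941
−0.04·log₂(0.04) = 0.1858
−0.34·log₂(0.34) = 0.5292
−0.18·log₂(0.18) = 0.4453
−0.06·log₂(0.06) = 0.2435
Sum ≈ 2.2950 → 2.295 bits.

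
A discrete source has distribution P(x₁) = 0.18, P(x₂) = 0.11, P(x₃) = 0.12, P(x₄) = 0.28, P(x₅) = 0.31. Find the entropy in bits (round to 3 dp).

2.201 bits

H = −Σ pᵢ log₂ pᵢ.
−0.18·log₂(0.18) = 0.4453
−0.11·log₂(0.11) = 0.3503
−0.12·log₂(0.12) = 0.3671
−0.28·log₂(0.28) = 0.5142
−0.31·log₂(0.31) = 0.5238
Sum ≈ 2.2007 → 2.201 bits.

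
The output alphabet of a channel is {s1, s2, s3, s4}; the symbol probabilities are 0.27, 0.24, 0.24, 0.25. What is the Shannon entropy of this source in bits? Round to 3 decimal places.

H = −Σ pᵢ log₂ pᵢ.
−0.27·log₂(0.27) = 0.5100
−0.24·log₂(0.24) = 0.4941
−0.24·log₂(0.24) = 0.4941
−0.25·log₂(0.25) = 0.5000
Sum ≈ 1.9983 → 1.998 bits.

1.998 bits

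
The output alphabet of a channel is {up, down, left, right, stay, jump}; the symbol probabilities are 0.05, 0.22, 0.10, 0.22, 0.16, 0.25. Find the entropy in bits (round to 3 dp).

2.432 bits

H = −Σ pᵢ log₂ pᵢ.
−0.05·log₂(0.05) = 0.2161
−0.22·log₂(0.22) = 0.4806
−0.10·log₂(0.10) = 0.3322
−0.22·log₂(0.22) = 0.4806
−0.16·log₂(0.16) = 0.4230
−0.25·log₂(0.25) = 0.5000
Sum ≈ 2.4325 → 2.432 bits.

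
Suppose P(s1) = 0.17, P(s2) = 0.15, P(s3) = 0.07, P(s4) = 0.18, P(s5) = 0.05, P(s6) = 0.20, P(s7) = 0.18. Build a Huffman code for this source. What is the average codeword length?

Repeatedly combine the two least-probable nodes; the expected code length is the sum of the merged weights.
merge 1/20 + 7/100 → 3/25
merge 3/25 + 3/20 → 27/100
merge 17/100 + 9/50 → 7/20
merge 9/50 + 1/5 → 19/50
merge 27/100 + 7/20 → 31/50
merge 19/50 + 31/50 → 1
L = 3/25 + 27/100 + 7/20 + 19/50 + 31/50 + 1 = 137/50 = 2.74 bits/symbol.

2.74 bits/symbol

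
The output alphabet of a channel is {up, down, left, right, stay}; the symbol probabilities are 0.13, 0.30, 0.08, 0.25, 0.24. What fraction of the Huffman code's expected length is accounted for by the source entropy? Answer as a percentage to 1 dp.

99.1%

Entropy H = −Σ p log₂ p ≈ 2.1894 bits.
Huffman merges: 2/25+13/100→21/100; 21/100+6/25→9/20; 1/4+3/10→11/20; 9/20+11/20→1. L = 221/100 ≈ 2.2100.
Efficiency = H/L = 2.1894/2.2100 = 99.1%.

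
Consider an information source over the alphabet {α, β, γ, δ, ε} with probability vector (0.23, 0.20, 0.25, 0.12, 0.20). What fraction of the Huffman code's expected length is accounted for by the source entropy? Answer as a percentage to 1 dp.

98.4%

Entropy H = −Σ p log₂ p ≈ 2.2835 bits.
Huffman merges: 3/25+1/5→8/25; 1/5+23/100→43/100; 1/4+8/25→57/100; 43/100+57/100→1. L = 58/25 ≈ 2.3200.
Efficiency = H/L = 2.2835/2.3200 = 98.4%.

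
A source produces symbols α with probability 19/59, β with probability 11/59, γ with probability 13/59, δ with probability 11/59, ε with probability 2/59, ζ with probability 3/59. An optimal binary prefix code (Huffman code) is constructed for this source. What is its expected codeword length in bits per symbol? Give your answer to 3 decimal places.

Repeatedly combine the two least-probable nodes; the expected code length is the sum of the merged weights.
merge 2/59 + 3/59 → 5/59
merge 5/59 + 11/59 → 16/59
merge 11/59 + 13/59 → 24/59
merge 16/59 + 19/59 → 35/59
merge 24/59 + 35/59 → 1
L = 5/59 + 16/59 + 24/59 + 35/59 + 1 = 139/59 ≈ 2.356 bits/symbol.

2.356 bits/symbol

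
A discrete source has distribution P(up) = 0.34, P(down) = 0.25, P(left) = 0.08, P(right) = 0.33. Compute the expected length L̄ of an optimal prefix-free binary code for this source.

Repeatedly combine the two least-probable nodes; the expected code length is the sum of the merged weights.
merge 2/25 + 1/4 → 33/100
merge 33/100 + 33/100 → 33/50
merge 17/50 + 33/50 → 1
L = 33/100 + 33/50 + 1 = 199/100 = 1.99 bits/symbol.

1.99 bits/symbol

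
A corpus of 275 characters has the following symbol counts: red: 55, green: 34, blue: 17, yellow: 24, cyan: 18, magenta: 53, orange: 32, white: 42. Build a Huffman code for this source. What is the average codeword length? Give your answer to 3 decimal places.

2.927 bits/symbol

Probabilities are the counts divided by 275.
Repeatedly combine the two least-probable nodes; the expected code length is the sum of the merged weights.
merge 17/275 + 18/275 → 7/55
merge 24/275 + 32/275 → 56/275
merge 34/275 + 7/55 → 69/275
merge 42/275 + 53/275 → 19/55
merge 1/5 + 56/275 → 111/275
merge 69/275 + 19/55 → 164/275
merge 111/275 + 164/275 → 1
L = 7/55 + 56/275 + 69/275 + 19/55 + 111/275 + 164/275 + 1 = 161/55 ≈ 2.927 bits/symbol.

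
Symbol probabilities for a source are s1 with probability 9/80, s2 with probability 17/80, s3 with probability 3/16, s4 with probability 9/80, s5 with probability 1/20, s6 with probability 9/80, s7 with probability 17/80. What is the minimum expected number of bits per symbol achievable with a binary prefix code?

Repeatedly combine the two least-probable nodes; the expected code length is the sum of the merged weights.
merge 1/20 + 9/80 → 13/80
merge 9/80 + 9/80 → 9/40
merge 13/80 + 3/16 → 7/20
merge 17/80 + 17/80 → 17/40
merge 9/40 + 7/20 → 23/40
merge 17/40 + 23/40 → 1
L = 13/80 + 9/40 + 7/20 + 17/40 + 23/40 + 1 = 219/80 = 2.7375 bits/symbol.

2.7375 bits/symbol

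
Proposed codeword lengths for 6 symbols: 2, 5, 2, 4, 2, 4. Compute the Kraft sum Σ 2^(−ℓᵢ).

0.90625

With common denominator 2^5 = 32: Σ 2^(−ℓᵢ) = 8/32 + 1/32 + 8/32 + 2/32 + 8/32 + 2/32 = 29/32 = 0.90625.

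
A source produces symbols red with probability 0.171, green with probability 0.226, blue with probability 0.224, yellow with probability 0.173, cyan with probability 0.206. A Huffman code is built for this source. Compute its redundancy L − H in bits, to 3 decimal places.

0.032 bits

Entropy H = −Σ p log₂ p ≈ 2.3115 bits.
Huffman merges: 171/1000+173/1000→43/125; 103/500+28/125→43/100; 113/500+43/125→57/100; 43/100+57/100→1. L = 293/125 ≈ 2.3440.
L − H = 2.3440 − 2.3115 = 0.032 bits.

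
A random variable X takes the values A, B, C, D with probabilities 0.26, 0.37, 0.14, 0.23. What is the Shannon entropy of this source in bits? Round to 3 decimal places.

1.921 bits

H = −Σ pᵢ log₂ pᵢ.
−0.26·log₂(0.26) = 0.5053
−0.37·log₂(0.37) = 0.5307
−0.14·log₂(0.14) = 0.3971
−0.23·log₂(0.23) = 0.4877
Sum ≈ 1.9208 → 1.921 bits.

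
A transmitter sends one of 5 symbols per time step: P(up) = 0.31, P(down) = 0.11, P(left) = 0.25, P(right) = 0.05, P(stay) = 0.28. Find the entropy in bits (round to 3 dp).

H = −Σ pᵢ log₂ pᵢ.
−0.31·log₂(0.31) = 0.5238
−0.11·log₂(0.11) = 0.3503
−0.25·log₂(0.25) = 0.5000
−0.05·log₂(0.05) = 0.2161
−0.28·log₂(0.28) = 0.5142
Sum ≈ 2.1044 → 2.104 bits.

2.104 bits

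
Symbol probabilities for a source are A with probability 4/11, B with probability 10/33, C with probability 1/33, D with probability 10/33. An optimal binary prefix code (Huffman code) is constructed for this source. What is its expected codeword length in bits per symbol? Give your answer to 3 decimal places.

Repeatedly combine the two least-probable nodes; the expected code length is the sum of the merged weights.
merge 1/33 + 10/33 → 1/3
merge 10/33 + 1/3 → 7/11
merge 4/11 + 7/11 → 1
L = 1/3 + 7/11 + 1 = 65/33 ≈ 1.970 bits/symbol.

1.970 bits/symbol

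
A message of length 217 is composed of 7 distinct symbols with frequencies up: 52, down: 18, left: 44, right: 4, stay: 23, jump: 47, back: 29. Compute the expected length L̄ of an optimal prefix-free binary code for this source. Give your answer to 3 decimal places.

Probabilities are the counts divided by 217.
Repeatedly combine the two least-probable nodes; the expected code length is the sum of the merged weights.
merge 4/217 + 18/217 → 22/217
merge 22/217 + 23/217 → 45/217
merge 29/217 + 44/217 → 73/217
merge 45/217 + 47/217 → 92/217
merge 52/217 + 73/217 → 125/217
merge 92/217 + 125/217 → 1
L = 22/217 + 45/217 + 73/217 + 92/217 + 125/217 + 1 = 82/31 ≈ 2.645 bits/symbol.

2.645 bits/symbol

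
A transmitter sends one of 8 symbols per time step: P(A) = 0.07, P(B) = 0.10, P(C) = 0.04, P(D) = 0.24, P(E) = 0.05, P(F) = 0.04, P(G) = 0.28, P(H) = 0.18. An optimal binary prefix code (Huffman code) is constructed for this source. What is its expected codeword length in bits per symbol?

2.68 bits/symbol

Repeatedly combine the two least-probable nodes; the expected code length is the sum of the merged weights.
merge 1/25 + 1/25 → 2/25
merge 1/20 + 7/100 → 3/25
merge 2/25 + 1/10 → 9/50
merge 3/25 + 9/50 → 3/10
merge 9/50 + 6/25 → 21/50
merge 7/25 + 3/10 → 29/50
merge 21/50 + 29/50 → 1
L = 2/25 + 3/25 + 9/50 + 3/10 + 21/50 + 29/50 + 1 = 67/25 = 2.68 bits/symbol.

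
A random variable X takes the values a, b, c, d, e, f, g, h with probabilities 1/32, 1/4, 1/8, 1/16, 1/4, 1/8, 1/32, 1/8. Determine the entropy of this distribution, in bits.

2.6875 bits

Each probability is a power of 1/2, so log₂(1/p) is an integer.
H = Σ p·log₂(1/p) = 1/32·5 + 1/4·2 + 1/8·3 + 1/16·4 + 1/4·2 + 1/8·3 + 1/32·5 + 1/8·3 = 2.6875 bits.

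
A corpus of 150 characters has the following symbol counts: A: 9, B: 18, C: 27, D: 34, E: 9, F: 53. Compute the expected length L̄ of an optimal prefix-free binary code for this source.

Probabilities are the counts divided by 150.
Repeatedly combine the two least-probable nodes; the expected code length is the sum of the merged weights.
merge 3/50 + 3/50 → 3/25
merge 3/25 + 3/25 → 6/25
merge 9/50 + 17/75 → 61/150
merge 6/25 + 53/150 → 89/150
merge 61/150 + 89/150 → 1
L = 3/25 + 6/25 + 61/150 + 89/150 + 1 = 59/25 = 2.36 bits/symbol.

2.36 bits/symbol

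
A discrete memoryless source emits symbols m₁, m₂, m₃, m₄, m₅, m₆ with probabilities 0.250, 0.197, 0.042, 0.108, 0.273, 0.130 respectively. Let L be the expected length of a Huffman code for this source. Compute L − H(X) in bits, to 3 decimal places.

Entropy H = −Σ p log₂ p ≈ 2.3946 bits.
Huffman merges: 21/500+27/250→3/20; 13/100+3/20→7/25; 197/1000+1/4→447/1000; 273/1000+7/25→553/1000; 447/1000+553/1000→1. L = 243/100 ≈ 2.4300.
L − H = 2.4300 − 2.3946 = 0.035 bits.

0.035 bits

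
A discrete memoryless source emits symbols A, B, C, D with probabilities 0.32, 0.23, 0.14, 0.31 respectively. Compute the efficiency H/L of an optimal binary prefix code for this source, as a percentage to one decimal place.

96.7%

Entropy H = −Σ p log₂ p ≈ 1.9346 bits.
Huffman merges: 7/50+23/100→37/100; 31/100+8/25→63/100; 37/100+63/100→1. L = 2 ≈ 2.0000.
Efficiency = H/L = 1.9346/2.0000 = 96.7%.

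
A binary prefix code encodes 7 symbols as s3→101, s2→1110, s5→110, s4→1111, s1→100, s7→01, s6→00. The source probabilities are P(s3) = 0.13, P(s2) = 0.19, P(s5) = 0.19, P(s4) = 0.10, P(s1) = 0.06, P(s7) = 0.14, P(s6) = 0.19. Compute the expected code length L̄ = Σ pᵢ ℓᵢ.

L̄ = Σ pᵢ·ℓᵢ = 0.13·3 + 0.19·4 + 0.19·3 + 0.10·4 + 0.06·3 + 0.14·2 + 0.19·2 = 2.96 bits/symbol.

2.96 bits/symbol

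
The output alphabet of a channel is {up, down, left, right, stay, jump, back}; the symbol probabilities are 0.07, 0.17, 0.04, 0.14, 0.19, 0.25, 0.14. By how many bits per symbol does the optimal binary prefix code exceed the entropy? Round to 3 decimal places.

Entropy H = −Σ p log₂ p ≈ 2.6383 bits.
Huffman merges: 1/25+7/100→11/100; 11/100+7/50→1/4; 7/50+17/100→31/100; 19/100+1/4→11/25; 1/4+31/100→14/25; 11/25+14/25→1. L = 267/100 ≈ 2.6700.
L − H = 2.6700 − 2.6383 = 0.032 bits.

0.032 bits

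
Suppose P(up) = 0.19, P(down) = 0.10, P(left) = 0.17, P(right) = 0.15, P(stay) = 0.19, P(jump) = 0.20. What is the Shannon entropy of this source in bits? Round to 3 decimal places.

H = −Σ pᵢ log₂ pᵢ.
−0.19·log₂(0.19) = 0.4552
−0.10·log₂(0.10) = 0.3322
−0.17·log₂(0.17) = 0.4346
−0.15·log₂(0.15) = 0.4105
−0.19·log₂(0.19) = 0.4552
−0.20·log₂(0.20) = 0.4644
Sum ≈ 2.5522 → 2.552 bits.

2.552 bits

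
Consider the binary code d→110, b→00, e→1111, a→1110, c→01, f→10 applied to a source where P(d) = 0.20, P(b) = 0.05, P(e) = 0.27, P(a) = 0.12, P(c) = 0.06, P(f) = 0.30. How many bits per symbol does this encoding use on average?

2.98 bits/symbol

L̄ = Σ pᵢ·ℓᵢ = 0.20·3 + 0.05·2 + 0.27·4 + 0.12·4 + 0.06·2 + 0.30·2 = 2.98 bits/symbol.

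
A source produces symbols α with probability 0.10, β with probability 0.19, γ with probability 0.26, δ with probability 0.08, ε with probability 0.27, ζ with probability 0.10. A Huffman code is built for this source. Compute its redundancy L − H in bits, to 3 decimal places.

Entropy H = −Σ p log₂ p ≈ 2.4264 bits.
Huffman merges: 2/25+1/10→9/50; 1/10+9/50→7/25; 19/100+13/50→9/20; 27/100+7/25→11/20; 9/20+11/20→1. L = 123/50 ≈ 2.4600.
L − H = 2.4600 − 2.4264 = 0.034 bits.

0.034 bits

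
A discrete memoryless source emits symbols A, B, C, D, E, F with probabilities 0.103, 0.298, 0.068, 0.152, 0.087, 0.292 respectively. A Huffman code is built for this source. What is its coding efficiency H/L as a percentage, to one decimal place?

Entropy H = −Σ p log₂ p ≈ 2.3602 bits.
Huffman merges: 17/250+87/1000→31/200; 103/1000+19/125→51/200; 31/200+51/200→41/100; 73/250+149/500→59/100; 41/100+59/100→1. L = 241/100 ≈ 2.4100.
Efficiency = H/L = 2.3602/2.4100 = 97.9%.

97.9%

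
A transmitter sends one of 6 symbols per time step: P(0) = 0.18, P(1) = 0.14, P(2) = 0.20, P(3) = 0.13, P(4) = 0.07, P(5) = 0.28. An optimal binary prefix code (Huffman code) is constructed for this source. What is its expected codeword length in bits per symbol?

2.52 bits/symbol

Repeatedly combine the two least-probable nodes; the expected code length is the sum of the merged weights.
merge 7/100 + 13/100 → 1/5
merge 7/50 + 9/50 → 8/25
merge 1/5 + 1/5 → 2/5
merge 7/25 + 8/25 → 3/5
merge 2/5 + 3/5 → 1
L = 1/5 + 8/25 + 2/5 + 3/5 + 1 = 63/25 = 2.52 bits/symbol.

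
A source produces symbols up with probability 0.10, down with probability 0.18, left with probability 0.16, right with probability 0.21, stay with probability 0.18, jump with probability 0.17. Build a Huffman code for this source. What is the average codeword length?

2.61 bits/symbol

Repeatedly combine the two least-probable nodes; the expected code length is the sum of the merged weights.
merge 1/10 + 4/25 → 13/50
merge 17/100 + 9/50 → 7/20
merge 9/50 + 21/100 → 39/100
merge 13/50 + 7/20 → 61/100
merge 39/100 + 61/100 → 1
L = 13/50 + 7/20 + 39/100 + 61/100 + 1 = 261/100 = 2.61 bits/symbol.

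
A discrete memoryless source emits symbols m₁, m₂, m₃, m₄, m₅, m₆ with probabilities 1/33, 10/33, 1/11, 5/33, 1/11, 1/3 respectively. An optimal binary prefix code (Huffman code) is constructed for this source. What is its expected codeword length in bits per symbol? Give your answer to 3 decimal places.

Repeatedly combine the two least-probable nodes; the expected code length is the sum of the merged weights.
merge 1/33 + 1/11 → 4/33
merge 1/11 + 4/33 → 7/33
merge 5/33 + 7/33 → 4/11
merge 10/33 + 1/3 → 7/11
merge 4/11 + 7/11 → 1
L = 4/33 + 7/33 + 4/11 + 7/11 + 1 = 7/3 ≈ 2.333 bits/symbol.

2.333 bits/symbol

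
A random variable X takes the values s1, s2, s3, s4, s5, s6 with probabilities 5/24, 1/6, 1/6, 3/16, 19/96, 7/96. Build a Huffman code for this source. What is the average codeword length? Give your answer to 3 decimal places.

Repeatedly combine the two least-probable nodes; the expected code length is the sum of the merged weights.
merge 7/96 + 1/6 → 23/96
merge 1/6 + 3/16 → 17/48
merge 19/96 + 5/24 → 13/32
merge 23/96 + 17/48 → 19/32
merge 13/32 + 19/32 → 1
L = 23/96 + 17/48 + 13/32 + 19/32 + 1 = 83/32 ≈ 2.594 bits/symbol.

2.594 bits/symbol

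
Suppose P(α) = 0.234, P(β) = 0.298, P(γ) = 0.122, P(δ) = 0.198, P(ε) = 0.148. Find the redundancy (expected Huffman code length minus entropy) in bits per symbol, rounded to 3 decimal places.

0.018 bits

Entropy H = −Σ p log₂ p ≈ 2.2516 bits.
Huffman merges: 61/500+37/250→27/100; 99/500+117/500→54/125; 27/100+149/500→71/125; 54/125+71/125→1. L = 227/100 ≈ 2.2700.
L − H = 2.2700 − 2.2516 = 0.018 bits.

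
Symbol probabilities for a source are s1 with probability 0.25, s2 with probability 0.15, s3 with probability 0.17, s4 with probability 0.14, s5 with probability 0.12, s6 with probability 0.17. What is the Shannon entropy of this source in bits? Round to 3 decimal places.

H = −Σ pᵢ log₂ pᵢ.
−0.25·log₂(0.25) = 0.5000
−0.15·log₂(0.15) = 0.4105
−0.17·log₂(0.17) = 0.4346
−0.14·log₂(0.14) = 0.3971
−0.12·log₂(0.12) = 0.3671
−0.17·log₂(0.17) = 0.4346
Sum ≈ 2.5439 → 2.544 bits.

2.544 bits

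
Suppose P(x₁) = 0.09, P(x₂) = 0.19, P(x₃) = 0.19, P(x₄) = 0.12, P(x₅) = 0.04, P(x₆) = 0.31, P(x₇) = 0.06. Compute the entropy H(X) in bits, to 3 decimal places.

2.543 bits

H = −Σ pᵢ log₂ pᵢ.
−0.09·log₂(0.09) = 0.3127
−0.19·log₂(0.19) = 0.4552
−0.19·log₂(0.19) = 0.4552
−0.12·log₂(0.12) = 0.3671
−0.04·log₂(0.04) = 0.1858
−0.31·log₂(0.31) = 0.5238
−0.06·log₂(0.06) = 0.2435
Sum ≈ 2.5433 → 2.543 bits.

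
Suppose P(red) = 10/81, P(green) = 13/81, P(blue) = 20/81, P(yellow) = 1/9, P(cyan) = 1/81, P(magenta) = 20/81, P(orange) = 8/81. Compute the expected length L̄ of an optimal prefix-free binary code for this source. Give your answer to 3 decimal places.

2.617 bits/symbol

Repeatedly combine the two least-probable nodes; the expected code length is the sum of the merged weights.
merge 1/81 + 8/81 → 1/9
merge 1/9 + 1/9 → 2/9
merge 10/81 + 13/81 → 23/81
merge 2/9 + 20/81 → 38/81
merge 20/81 + 23/81 → 43/81
merge 38/81 + 43/81 → 1
L = 1/9 + 2/9 + 23/81 + 38/81 + 43/81 + 1 = 212/81 ≈ 2.617 bits/symbol.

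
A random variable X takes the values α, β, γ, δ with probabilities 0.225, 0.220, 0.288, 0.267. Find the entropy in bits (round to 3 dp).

H = −Σ pᵢ log₂ pᵢ.
−0.225·log₂(0.225) = 0.4842
−0.220·log₂(0.220) = 0.4806
−0.288·log₂(0.288) = 0.5172
−0.267·log₂(0.267) = 0.5087
Sum ≈ 1.9906 → 1.991 bits.

1.991 bits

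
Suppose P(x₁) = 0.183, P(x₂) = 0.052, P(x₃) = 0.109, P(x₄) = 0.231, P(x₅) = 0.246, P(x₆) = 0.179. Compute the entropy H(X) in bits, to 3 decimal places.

H = −Σ pᵢ log₂ pᵢ.
−0.183·log₂(0.183) = 0.4484
−0.052·log₂(0.052) = 0.2218
−0.109·log₂(0.109) = 0.3485
−0.231·log₂(0.231) = 0.4883
−0.246·log₂(0.246) = 0.4977
−0.179·log₂(0.179) = 0.4443
Sum ≈ 2.4490 → 2.449 bits.

2.449 bits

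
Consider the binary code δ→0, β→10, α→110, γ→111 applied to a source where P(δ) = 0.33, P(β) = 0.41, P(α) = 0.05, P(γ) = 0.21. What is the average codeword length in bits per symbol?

1.93 bits/symbol

L̄ = Σ pᵢ·ℓᵢ = 0.33·1 + 0.41·2 + 0.05·3 + 0.21·3 = 1.93 bits/symbol.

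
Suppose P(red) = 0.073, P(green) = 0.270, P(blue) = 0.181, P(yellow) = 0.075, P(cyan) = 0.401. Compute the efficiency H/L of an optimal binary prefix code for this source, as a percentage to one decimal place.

Entropy H = −Σ p log₂ p ≈ 2.0409 bits.
Huffman merges: 73/1000+3/40→37/250; 37/250+181/1000→329/1000; 27/100+329/1000→599/1000; 401/1000+599/1000→1. L = 519/250 ≈ 2.0760.
Efficiency = H/L = 2.0409/2.0760 = 98.3%.

98.3%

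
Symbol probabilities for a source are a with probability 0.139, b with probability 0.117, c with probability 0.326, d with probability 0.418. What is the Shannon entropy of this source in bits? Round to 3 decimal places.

H = −Σ pᵢ log₂ pᵢ.
−0.139·log₂(0.139) = 0.3957
−0.117·log₂(0.117) = 0.3622
−0.326·log₂(0.326) = 0.5272
−0.418·log₂(0.418) = 0.5260
Sum ≈ 1.8111 → 1.811 bits.

1.811 bits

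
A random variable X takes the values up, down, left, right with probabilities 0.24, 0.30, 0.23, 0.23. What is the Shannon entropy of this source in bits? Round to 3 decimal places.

1.991 bits

H = −Σ pᵢ log₂ pᵢ.
−0.24·log₂(0.24) = 0.4941
−0.30·log₂(0.30) = 0.5211
−0.23·log₂(0.23) = 0.4877
−0.23·log₂(0.23) = 0.4877
Sum ≈ 1.9906 → 1.991 bits.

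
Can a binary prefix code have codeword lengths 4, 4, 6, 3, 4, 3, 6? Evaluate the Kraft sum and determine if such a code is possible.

With common denominator 2^6 = 64: Σ 2^(−ℓᵢ) = 4/64 + 4/64 + 1/64 + 8/64 + 4/64 + 8/64 + 1/64 = 30/64 = 0.46875.
Kraft's inequality requires Σ ≤ 1; here Σ = 0.46875 ≤ 1, so such a prefix code exists.

0.46875; yes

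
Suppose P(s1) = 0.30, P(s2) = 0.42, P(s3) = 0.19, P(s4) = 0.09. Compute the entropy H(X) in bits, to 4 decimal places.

H = −Σ pᵢ log₂ pᵢ.
−0.30·log₂(0.30) = 0.5211
−0.42·log₂(0.42) = 0.5256
−0.19·log₂(0.19) = 0.4552
−0.09·log₂(0.09) = 0.3127
Sum ≈ 1.8146 → 1.8146 bits.

1.8146 bits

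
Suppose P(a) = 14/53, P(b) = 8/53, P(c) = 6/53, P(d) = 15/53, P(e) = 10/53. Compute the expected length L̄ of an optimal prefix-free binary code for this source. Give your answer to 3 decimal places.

2.264 bits/symbol

Repeatedly combine the two least-probable nodes; the expected code length is the sum of the merged weights.
merge 6/53 + 8/53 → 14/53
merge 10/53 + 14/53 → 24/53
merge 14/53 + 15/53 → 29/53
merge 24/53 + 29/53 → 1
L = 14/53 + 24/53 + 29/53 + 1 = 120/53 ≈ 2.264 bits/symbol.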